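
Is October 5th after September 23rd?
Yes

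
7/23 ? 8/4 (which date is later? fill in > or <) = <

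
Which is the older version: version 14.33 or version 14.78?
version 14.33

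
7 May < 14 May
True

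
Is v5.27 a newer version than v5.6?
Yes. Version numbers are compared segment by segment as integers, not as decimals: minor version 27 > 6, so v5.27 > v5.6 (even though the decimal 5.27 < 5.6).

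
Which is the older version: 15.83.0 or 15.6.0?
15.6.0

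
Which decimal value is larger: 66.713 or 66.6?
66.713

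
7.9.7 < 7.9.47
True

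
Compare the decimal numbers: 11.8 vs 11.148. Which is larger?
11.8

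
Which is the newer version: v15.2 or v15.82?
v15.82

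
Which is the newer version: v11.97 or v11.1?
v11.97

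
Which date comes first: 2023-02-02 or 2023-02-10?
2023-02-02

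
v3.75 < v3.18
False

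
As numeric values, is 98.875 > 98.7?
True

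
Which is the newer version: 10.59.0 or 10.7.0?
10.59.0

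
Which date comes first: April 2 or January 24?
January 24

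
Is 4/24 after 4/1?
Yes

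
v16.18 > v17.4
False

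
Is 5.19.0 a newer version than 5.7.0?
Yes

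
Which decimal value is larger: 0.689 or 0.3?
0.689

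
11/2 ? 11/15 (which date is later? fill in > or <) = <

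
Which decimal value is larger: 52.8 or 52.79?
52.8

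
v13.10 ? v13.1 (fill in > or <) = >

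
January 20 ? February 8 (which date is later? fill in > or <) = <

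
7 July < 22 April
False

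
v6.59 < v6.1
False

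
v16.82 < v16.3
False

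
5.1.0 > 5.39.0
False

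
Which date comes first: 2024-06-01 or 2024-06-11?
2024-06-01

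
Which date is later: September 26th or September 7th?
September 26th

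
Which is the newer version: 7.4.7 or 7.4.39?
7.4.39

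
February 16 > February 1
True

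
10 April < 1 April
False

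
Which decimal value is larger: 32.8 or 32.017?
32.8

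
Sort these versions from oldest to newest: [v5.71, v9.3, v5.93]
[v5.71, v5.93, v9.3]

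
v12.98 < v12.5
False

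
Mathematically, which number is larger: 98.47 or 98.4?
98.47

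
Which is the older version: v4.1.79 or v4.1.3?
v4.1.3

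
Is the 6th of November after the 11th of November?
No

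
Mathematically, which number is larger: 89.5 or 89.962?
89.962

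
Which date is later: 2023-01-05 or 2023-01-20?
2023-01-20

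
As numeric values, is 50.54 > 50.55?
False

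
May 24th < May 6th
False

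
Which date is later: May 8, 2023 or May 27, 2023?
May 27, 2023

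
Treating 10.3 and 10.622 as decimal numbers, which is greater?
10.622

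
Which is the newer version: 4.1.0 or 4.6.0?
4.6.0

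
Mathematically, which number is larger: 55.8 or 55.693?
55.8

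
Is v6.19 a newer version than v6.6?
Yes. Version numbers are compared segment by segment as integers, not as decimals: minor version 19 > 6, so v6.19 > v6.6 (even though the decimal 6.19 < 6.6).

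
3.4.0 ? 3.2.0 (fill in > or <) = >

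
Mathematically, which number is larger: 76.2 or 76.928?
76.928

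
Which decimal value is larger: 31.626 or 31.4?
31.626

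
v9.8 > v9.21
False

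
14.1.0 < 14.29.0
True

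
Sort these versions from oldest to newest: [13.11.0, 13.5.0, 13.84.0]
[13.5.0, 13.11.0, 13.84.0]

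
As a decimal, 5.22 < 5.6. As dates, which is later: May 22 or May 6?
May 22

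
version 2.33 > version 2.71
False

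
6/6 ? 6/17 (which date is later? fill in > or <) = <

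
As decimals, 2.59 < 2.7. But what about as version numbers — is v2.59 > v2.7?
True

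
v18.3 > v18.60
False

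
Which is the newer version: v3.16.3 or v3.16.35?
v3.16.35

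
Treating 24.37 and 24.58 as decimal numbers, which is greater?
24.58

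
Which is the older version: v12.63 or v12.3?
v12.3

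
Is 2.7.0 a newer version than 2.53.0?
No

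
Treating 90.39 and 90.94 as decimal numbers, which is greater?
90.94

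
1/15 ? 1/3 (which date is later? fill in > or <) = >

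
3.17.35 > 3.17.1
True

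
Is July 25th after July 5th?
Yes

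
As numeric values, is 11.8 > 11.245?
True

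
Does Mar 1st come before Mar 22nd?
Yes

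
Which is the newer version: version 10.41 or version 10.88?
version 10.88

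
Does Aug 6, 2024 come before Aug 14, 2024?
Yes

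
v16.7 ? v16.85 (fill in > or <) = <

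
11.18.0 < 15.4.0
True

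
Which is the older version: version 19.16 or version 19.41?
version 19.16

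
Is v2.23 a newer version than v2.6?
Yes. Version numbers are compared segment by segment as integers, not as decimals: minor version 23 > 6, so v2.23 > v2.6 (even though the decimal 2.23 < 2.6).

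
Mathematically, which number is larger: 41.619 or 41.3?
41.619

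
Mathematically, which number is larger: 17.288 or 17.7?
17.7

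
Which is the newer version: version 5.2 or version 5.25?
version 5.25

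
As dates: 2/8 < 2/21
True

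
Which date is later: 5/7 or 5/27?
5/27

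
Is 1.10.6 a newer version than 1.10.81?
No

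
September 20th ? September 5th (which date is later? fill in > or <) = >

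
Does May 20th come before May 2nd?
No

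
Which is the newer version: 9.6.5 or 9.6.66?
9.6.66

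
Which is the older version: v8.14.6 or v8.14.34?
v8.14.6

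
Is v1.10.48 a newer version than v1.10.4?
Yes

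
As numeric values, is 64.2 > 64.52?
False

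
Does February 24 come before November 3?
Yes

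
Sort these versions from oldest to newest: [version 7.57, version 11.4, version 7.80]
[version 7.57, version 7.80, version 11.4]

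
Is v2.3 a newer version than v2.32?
No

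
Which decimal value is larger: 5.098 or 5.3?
5.3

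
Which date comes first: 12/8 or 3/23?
3/23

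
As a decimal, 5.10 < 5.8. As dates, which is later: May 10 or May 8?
May 10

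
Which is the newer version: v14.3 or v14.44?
v14.44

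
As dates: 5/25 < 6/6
True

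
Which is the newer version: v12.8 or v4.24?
v12.8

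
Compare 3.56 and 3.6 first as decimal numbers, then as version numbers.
As decimals: 3.56 < 3.6. As versions: v3.56 > v3.6 (minor version 56 > 6).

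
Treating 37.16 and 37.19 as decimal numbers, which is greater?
37.19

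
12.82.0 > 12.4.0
True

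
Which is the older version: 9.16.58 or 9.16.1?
9.16.1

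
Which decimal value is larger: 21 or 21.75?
21.75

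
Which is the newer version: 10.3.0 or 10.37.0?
10.37.0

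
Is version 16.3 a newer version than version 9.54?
Yes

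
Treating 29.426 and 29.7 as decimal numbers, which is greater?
29.7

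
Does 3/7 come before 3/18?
Yes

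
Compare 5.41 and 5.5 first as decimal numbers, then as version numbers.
As decimals: 5.41 < 5.5. As versions: v5.41 > v5.5 (minor version 41 > 5).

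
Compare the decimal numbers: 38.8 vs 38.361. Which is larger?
38.8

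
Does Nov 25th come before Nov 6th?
No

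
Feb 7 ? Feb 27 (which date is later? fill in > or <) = <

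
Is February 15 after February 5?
Yes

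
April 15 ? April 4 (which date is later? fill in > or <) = >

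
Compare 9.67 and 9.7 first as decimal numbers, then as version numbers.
As decimals: 9.67 < 9.7. As versions: v9.67 > v9.7 (minor version 67 > 7).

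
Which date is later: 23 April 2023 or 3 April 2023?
23 April 2023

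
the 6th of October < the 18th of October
True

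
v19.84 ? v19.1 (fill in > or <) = >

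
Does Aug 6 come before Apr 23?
No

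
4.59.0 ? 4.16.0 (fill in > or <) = >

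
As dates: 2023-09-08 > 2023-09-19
False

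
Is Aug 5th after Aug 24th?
No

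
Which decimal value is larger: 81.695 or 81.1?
81.695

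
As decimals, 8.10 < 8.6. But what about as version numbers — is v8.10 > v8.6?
True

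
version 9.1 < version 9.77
True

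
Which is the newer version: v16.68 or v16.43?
v16.68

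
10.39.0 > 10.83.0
False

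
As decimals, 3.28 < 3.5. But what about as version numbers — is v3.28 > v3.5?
True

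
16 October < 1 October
False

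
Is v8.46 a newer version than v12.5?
No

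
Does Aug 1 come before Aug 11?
Yes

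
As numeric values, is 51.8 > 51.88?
False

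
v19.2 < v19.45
True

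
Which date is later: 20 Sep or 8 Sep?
20 Sep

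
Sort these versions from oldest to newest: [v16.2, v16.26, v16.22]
[v16.2, v16.22, v16.26]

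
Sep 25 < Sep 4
False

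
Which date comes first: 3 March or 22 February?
22 February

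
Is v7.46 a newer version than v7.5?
Yes. Version numbers are compared segment by segment as integers, not as decimals: minor version 46 > 5, so v7.46 > v7.5 (even though the decimal 7.46 < 7.5).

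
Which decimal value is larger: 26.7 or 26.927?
26.927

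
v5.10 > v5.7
True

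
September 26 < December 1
True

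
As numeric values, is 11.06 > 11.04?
True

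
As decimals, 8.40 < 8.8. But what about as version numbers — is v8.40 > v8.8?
True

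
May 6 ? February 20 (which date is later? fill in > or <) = >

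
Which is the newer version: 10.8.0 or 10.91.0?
10.91.0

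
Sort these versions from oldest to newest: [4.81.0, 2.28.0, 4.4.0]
[2.28.0, 4.4.0, 4.81.0]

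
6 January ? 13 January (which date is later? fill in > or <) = <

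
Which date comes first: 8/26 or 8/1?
8/1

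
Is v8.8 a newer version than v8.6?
Yes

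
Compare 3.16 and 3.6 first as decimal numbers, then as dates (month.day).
As decimals: 3.16 < 3.6. As dates: 3/16 is later than 3/6 (day 16 > day 6).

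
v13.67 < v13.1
False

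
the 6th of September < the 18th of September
True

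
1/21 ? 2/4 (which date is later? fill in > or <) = <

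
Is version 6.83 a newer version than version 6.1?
Yes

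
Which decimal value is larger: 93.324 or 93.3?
93.324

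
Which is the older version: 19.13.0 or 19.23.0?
19.13.0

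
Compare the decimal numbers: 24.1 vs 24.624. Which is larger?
24.624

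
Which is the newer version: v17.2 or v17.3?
v17.3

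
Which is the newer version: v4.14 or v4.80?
v4.80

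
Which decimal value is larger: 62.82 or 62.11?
62.82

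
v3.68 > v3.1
True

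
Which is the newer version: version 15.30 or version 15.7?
version 15.30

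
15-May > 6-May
True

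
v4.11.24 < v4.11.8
False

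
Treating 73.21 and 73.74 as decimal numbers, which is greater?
73.74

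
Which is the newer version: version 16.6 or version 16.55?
version 16.55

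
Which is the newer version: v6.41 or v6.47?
v6.47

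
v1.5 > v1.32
False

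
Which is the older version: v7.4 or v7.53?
v7.4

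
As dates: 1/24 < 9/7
True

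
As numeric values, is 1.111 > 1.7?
False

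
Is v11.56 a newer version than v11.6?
Yes. Version numbers are compared segment by segment as integers, not as decimals: minor version 56 > 6, so v11.56 > v11.6 (even though the decimal 11.56 < 11.6).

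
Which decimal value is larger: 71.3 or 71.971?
71.971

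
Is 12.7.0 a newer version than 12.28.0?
No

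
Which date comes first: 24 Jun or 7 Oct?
24 Jun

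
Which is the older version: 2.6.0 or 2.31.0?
2.6.0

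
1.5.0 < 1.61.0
True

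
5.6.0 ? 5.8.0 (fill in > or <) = <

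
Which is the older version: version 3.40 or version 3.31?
version 3.31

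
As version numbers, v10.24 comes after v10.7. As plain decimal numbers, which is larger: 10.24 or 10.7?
10.7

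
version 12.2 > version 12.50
False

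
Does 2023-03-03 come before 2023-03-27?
Yes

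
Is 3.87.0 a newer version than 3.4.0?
Yes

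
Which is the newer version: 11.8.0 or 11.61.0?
11.61.0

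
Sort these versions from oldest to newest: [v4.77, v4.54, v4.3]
[v4.3, v4.54, v4.77]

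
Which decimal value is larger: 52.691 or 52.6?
52.691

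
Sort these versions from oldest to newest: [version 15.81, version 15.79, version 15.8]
[version 15.8, version 15.79, version 15.81]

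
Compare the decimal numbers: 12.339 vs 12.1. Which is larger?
12.339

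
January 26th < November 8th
True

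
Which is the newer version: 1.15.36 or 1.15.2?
1.15.36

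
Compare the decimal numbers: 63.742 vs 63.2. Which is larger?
63.742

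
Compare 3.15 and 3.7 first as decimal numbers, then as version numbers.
As decimals: 3.15 < 3.7. As versions: v3.15 > v3.7 (minor version 15 > 7).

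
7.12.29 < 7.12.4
False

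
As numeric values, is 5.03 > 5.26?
False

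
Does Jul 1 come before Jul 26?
Yes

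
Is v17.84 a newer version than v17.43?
Yes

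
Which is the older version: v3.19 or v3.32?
v3.19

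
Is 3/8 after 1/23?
Yes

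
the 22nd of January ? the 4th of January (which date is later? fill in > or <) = >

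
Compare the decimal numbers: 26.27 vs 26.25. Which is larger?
26.27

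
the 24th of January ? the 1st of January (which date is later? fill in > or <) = >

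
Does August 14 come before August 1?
No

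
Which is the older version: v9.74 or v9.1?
v9.1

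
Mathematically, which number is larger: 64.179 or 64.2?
64.2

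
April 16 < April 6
False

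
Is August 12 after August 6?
Yes. Day 12 comes after day 6 in August — this is a date comparison, not a decimal one (the decimal 8.12 would be smaller than 8.6).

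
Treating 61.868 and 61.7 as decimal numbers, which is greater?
61.868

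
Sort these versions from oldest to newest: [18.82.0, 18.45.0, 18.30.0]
[18.30.0, 18.45.0, 18.82.0]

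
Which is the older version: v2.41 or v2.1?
v2.1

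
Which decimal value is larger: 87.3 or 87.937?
87.937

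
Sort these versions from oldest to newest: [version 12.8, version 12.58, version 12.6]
[version 12.6, version 12.8, version 12.58]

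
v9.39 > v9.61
False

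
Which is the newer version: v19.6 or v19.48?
v19.48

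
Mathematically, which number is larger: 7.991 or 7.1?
7.991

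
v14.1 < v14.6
True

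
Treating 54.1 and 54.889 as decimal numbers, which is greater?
54.889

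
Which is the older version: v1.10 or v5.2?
v1.10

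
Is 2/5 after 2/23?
No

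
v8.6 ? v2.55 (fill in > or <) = >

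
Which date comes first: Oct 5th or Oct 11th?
Oct 5th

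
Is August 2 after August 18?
No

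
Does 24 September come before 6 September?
No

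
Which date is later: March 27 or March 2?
March 27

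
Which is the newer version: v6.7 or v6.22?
v6.22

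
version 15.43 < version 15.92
True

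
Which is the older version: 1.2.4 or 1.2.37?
1.2.4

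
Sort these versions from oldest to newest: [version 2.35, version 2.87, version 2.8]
[version 2.8, version 2.35, version 2.87]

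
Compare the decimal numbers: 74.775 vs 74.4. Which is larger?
74.775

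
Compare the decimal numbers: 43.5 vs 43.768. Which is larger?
43.768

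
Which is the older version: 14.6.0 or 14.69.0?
14.6.0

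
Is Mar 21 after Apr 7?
No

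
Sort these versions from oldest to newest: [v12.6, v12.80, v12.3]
[v12.3, v12.6, v12.80]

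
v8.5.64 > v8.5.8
True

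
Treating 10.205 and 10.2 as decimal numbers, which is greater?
10.205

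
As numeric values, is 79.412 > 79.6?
False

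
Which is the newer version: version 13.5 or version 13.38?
version 13.38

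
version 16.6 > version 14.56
True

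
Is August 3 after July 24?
Yes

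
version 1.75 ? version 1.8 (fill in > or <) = >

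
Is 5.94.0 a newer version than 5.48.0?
Yes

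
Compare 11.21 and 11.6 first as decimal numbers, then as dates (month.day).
As decimals: 11.21 < 11.6. As dates: 11/21 is later than 11/6 (day 21 > day 6).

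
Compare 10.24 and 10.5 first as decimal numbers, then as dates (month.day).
As decimals: 10.24 < 10.5. As dates: 10/24 is later than 10/5 (day 24 > day 5).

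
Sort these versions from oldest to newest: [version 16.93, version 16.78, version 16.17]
[version 16.17, version 16.78, version 16.93]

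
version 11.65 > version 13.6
False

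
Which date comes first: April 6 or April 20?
April 6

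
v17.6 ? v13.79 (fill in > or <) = >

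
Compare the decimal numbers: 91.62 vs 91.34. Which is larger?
91.62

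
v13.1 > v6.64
True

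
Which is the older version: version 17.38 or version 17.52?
version 17.38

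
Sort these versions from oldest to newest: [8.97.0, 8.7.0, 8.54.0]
[8.7.0, 8.54.0, 8.97.0]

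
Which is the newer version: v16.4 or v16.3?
v16.4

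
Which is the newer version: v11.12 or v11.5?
v11.12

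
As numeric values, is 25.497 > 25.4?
True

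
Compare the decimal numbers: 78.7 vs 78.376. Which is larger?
78.7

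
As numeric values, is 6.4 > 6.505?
False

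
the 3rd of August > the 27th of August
False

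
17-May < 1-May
False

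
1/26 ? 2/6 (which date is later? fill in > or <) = <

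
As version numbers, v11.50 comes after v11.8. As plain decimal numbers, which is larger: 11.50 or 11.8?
11.8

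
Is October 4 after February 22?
Yes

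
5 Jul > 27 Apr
True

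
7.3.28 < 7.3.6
False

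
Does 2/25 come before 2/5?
No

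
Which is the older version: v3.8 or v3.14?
v3.8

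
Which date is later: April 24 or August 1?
August 1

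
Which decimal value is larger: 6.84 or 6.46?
6.84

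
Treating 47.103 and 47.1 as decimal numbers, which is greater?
47.103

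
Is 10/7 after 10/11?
No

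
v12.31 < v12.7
False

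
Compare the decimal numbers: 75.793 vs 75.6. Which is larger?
75.793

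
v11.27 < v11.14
False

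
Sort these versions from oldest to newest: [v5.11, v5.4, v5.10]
[v5.4, v5.10, v5.11]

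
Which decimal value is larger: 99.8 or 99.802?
99.802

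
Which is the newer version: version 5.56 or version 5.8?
version 5.56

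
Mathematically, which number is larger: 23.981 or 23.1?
23.981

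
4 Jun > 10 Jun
False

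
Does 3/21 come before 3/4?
No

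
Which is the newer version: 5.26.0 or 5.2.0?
5.26.0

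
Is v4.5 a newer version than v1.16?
Yes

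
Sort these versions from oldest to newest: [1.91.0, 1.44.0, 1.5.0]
[1.5.0, 1.44.0, 1.91.0]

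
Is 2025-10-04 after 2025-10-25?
No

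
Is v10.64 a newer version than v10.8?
Yes. Version numbers are compared segment by segment as integers, not as decimals: minor version 64 > 8, so v10.64 > v10.8 (even though the decimal 10.64 < 10.8).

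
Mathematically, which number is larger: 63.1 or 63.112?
63.112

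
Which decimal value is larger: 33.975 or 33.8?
33.975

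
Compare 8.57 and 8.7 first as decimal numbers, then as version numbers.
As decimals: 8.57 < 8.7. As versions: v8.57 > v8.7 (minor version 57 > 7).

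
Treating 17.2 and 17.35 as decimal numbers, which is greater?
17.35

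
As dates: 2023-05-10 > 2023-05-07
True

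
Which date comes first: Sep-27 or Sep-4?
Sep-4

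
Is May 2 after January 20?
Yes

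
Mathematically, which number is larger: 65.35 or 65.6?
65.6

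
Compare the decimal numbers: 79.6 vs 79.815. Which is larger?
79.815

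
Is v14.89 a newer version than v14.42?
Yes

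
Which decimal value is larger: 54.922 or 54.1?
54.922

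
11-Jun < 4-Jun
False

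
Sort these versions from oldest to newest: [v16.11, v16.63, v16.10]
[v16.10, v16.11, v16.63]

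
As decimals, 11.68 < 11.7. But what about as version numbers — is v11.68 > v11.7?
True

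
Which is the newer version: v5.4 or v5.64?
v5.64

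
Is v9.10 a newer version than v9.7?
Yes. Version numbers are compared segment by segment as integers, not as decimals: minor version 10 > 7, so v9.10 > v9.7 (even though the decimal 9.10 < 9.7).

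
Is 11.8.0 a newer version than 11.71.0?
No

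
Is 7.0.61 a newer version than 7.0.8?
Yes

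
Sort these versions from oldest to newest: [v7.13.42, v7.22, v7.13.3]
[v7.13.3, v7.13.42, v7.22]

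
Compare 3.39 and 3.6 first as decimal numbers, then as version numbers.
As decimals: 3.39 < 3.6. As versions: v3.39 > v3.6 (minor version 39 > 6).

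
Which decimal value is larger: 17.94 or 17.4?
17.94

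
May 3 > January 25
True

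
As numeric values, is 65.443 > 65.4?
True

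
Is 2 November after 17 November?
No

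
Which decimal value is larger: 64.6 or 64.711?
64.711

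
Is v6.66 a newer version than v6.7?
Yes. Version numbers are compared segment by segment as integers, not as decimals: minor version 66 > 7, so v6.66 > v6.7 (even though the decimal 6.66 < 6.7).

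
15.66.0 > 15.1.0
True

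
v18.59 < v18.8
False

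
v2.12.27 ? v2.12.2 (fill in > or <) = >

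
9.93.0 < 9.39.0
False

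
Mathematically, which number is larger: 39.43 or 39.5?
39.5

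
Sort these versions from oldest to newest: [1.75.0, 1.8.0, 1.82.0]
[1.8.0, 1.75.0, 1.82.0]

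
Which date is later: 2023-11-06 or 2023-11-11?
2023-11-11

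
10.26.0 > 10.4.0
True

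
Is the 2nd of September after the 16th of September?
No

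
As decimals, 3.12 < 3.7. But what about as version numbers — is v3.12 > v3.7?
True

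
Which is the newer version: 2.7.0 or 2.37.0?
2.37.0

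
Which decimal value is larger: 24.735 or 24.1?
24.735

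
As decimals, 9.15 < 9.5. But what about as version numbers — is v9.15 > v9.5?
True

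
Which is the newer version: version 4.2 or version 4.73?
version 4.73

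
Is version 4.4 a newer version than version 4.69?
No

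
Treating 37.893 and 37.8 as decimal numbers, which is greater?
37.893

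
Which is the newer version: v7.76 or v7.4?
v7.76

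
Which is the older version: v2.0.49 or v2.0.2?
v2.0.2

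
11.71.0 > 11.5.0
True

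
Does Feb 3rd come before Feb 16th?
Yes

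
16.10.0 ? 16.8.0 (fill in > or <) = >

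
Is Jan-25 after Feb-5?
No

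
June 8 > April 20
True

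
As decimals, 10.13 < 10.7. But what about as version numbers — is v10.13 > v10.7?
True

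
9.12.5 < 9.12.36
True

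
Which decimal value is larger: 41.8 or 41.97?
41.97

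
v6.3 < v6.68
True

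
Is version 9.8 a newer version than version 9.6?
Yes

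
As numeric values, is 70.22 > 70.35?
False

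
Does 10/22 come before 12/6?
Yes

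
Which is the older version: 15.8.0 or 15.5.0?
15.5.0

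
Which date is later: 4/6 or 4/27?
4/27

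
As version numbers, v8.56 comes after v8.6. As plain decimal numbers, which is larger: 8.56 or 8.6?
8.6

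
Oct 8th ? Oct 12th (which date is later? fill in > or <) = <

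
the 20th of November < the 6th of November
False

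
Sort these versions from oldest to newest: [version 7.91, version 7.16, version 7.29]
[version 7.16, version 7.29, version 7.91]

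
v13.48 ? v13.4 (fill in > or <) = >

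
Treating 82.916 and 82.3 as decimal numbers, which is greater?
82.916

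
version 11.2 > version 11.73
False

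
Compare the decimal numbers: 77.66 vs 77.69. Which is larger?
77.69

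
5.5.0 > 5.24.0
False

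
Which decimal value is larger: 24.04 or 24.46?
24.46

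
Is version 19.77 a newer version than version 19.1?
Yes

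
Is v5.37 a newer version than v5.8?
Yes. Version numbers are compared segment by segment as integers, not as decimals: minor version 37 > 8, so v5.37 > v5.8 (even though the decimal 5.37 < 5.8).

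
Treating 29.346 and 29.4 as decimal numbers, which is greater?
29.4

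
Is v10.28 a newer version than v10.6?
Yes. Version numbers are compared segment by segment as integers, not as decimals: minor version 28 > 6, so v10.28 > v10.6 (even though the decimal 10.28 < 10.6).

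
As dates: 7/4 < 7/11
True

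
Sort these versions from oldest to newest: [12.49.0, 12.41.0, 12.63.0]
[12.41.0, 12.49.0, 12.63.0]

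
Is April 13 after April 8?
Yes. Day 13 comes after day 8 in April — this is a date comparison, not a decimal one (the decimal 4.13 would be smaller than 4.8).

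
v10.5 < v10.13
True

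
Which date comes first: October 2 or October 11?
October 2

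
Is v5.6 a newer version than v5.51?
No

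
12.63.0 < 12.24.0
False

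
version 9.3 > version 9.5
False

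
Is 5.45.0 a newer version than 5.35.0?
Yes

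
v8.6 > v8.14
False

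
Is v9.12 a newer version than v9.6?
Yes. Version numbers are compared segment by segment as integers, not as decimals: minor version 12 > 6, so v9.12 > v9.6 (even though the decimal 9.12 < 9.6).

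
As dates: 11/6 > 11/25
False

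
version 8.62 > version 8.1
True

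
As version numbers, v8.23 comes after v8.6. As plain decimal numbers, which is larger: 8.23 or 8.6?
8.6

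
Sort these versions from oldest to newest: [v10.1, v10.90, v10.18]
[v10.1, v10.18, v10.90]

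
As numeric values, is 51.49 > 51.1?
True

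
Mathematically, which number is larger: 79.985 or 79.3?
79.985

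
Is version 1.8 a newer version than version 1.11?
No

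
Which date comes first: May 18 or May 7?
May 7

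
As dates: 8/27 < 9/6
True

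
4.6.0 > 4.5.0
True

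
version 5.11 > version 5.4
True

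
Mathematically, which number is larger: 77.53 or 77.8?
77.8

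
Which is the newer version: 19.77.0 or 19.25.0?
19.77.0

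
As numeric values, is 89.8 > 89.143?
True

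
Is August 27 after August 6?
Yes. Day 27 comes after day 6 in August — this is a date comparison, not a decimal one (the decimal 8.27 would be smaller than 8.6).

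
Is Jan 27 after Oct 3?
No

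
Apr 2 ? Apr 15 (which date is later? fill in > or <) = <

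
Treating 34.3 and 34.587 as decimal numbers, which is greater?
34.587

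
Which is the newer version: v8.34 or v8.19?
v8.34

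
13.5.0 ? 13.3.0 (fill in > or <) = >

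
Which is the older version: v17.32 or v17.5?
v17.5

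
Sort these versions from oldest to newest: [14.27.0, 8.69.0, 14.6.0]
[8.69.0, 14.6.0, 14.27.0]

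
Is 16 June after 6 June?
Yes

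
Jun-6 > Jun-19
False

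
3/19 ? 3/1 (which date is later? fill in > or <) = >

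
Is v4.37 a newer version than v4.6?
Yes. Version numbers are compared segment by segment as integers, not as decimals: minor version 37 > 6, so v4.37 > v4.6 (even though the decimal 4.37 < 4.6).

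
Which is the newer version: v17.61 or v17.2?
v17.61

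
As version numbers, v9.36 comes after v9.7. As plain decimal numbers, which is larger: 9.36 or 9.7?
9.7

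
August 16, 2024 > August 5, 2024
True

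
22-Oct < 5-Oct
False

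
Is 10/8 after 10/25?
No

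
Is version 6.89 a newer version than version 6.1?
Yes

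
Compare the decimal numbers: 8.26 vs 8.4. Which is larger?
8.4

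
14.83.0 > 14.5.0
True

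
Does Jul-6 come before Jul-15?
Yes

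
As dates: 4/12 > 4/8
True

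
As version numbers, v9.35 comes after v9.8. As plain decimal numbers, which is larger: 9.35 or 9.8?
9.8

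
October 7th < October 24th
True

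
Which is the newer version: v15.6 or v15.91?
v15.91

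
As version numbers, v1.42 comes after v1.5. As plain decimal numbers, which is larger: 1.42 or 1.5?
1.5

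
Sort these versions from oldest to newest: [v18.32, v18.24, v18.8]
[v18.8, v18.24, v18.32]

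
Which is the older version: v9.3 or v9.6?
v9.3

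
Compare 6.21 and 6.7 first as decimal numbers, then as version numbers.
As decimals: 6.21 < 6.7. As versions: v6.21 > v6.7 (minor version 21 > 7).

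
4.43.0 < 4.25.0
False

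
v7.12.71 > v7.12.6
True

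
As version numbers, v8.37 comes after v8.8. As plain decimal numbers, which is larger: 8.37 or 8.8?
8.8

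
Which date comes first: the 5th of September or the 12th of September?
the 5th of September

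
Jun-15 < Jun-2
False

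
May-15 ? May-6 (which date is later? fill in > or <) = >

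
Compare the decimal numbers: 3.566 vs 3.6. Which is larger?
3.6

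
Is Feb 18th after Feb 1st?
Yes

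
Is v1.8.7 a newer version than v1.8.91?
No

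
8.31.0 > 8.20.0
True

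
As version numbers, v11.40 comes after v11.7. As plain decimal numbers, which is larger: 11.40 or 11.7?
11.7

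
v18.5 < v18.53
True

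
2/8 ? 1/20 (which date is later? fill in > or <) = >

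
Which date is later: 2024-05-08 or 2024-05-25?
2024-05-25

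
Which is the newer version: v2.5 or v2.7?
v2.7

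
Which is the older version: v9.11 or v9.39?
v9.11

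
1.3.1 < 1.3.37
True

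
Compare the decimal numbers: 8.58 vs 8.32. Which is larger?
8.58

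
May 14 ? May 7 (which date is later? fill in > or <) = >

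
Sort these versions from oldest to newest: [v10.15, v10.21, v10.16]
[v10.15, v10.16, v10.21]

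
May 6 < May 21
True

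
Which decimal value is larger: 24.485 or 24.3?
24.485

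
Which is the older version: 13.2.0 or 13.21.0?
13.2.0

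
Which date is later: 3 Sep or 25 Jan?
3 Sep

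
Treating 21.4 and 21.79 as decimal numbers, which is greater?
21.79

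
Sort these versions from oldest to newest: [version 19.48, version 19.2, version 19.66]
[version 19.2, version 19.48, version 19.66]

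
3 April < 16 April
True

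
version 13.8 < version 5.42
False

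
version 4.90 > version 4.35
True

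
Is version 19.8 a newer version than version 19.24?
No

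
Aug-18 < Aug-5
False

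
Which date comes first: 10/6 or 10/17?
10/6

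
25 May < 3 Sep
True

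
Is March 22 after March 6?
Yes. Day 22 comes after day 6 in March — this is a date comparison, not a decimal one (the decimal 3.22 would be smaller than 3.6).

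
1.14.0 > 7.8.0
False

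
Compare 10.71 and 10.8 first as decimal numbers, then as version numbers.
As decimals: 10.71 < 10.8. As versions: v10.71 > v10.8 (minor version 71 > 8).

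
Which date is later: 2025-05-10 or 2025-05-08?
2025-05-10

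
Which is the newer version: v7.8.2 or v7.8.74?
v7.8.74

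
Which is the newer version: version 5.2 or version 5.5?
version 5.5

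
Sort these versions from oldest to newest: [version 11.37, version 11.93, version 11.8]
[version 11.8, version 11.37, version 11.93]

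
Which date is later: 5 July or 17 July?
17 July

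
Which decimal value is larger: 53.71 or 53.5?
53.71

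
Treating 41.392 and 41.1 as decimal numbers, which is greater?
41.392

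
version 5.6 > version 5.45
False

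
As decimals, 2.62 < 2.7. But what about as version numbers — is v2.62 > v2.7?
True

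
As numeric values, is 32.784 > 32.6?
True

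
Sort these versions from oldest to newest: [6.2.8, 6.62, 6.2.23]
[6.2.8, 6.2.23, 6.62]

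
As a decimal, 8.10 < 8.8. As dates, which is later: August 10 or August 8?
August 10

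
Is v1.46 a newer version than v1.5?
Yes. Version numbers are compared segment by segment as integers, not as decimals: minor version 46 > 5, so v1.46 > v1.5 (even though the decimal 1.46 < 1.5).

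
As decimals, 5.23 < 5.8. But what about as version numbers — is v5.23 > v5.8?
True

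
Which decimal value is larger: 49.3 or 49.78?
49.78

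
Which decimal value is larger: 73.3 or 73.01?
73.3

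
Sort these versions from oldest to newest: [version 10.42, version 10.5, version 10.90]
[version 10.5, version 10.42, version 10.90]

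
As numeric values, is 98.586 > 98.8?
False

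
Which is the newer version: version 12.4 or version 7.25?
version 12.4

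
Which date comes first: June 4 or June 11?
June 4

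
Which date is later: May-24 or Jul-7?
Jul-7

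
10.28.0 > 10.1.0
True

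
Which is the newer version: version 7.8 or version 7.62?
version 7.62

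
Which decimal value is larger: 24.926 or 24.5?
24.926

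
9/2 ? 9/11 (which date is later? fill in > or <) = <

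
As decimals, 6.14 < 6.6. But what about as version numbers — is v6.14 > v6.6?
True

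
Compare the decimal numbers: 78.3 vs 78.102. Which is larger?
78.3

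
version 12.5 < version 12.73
True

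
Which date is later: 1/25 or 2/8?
2/8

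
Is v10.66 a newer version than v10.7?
Yes. Version numbers are compared segment by segment as integers, not as decimals: minor version 66 > 7, so v10.66 > v10.7 (even though the decimal 10.66 < 10.7).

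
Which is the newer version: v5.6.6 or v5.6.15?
v5.6.15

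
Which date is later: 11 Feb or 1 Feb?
11 Feb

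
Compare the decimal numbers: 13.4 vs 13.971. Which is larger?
13.971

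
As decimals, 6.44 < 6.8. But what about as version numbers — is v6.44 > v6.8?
True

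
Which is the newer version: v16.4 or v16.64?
v16.64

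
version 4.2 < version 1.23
False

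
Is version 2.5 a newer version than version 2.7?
No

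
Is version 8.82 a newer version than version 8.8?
Yes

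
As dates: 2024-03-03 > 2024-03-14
False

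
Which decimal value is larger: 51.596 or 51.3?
51.596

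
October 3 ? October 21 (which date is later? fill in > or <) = <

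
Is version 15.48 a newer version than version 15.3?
Yes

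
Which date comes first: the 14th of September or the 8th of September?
the 8th of September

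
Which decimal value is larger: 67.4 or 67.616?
67.616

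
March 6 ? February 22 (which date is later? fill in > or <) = >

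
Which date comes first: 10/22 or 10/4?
10/4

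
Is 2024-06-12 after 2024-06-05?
Yes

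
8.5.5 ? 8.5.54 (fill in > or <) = <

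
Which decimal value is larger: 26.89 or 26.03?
26.89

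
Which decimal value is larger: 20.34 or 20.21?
20.34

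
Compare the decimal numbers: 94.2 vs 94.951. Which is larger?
94.951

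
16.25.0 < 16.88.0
True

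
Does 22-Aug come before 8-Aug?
No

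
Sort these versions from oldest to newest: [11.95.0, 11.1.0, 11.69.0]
[11.1.0, 11.69.0, 11.95.0]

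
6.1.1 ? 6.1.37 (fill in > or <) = <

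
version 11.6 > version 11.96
False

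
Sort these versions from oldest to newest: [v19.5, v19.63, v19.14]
[v19.5, v19.14, v19.63]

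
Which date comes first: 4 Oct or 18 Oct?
4 Oct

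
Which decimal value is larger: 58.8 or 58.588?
58.8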